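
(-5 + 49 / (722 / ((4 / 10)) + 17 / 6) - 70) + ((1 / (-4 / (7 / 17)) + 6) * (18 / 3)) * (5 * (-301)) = -19666306059 / 368798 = -53325.41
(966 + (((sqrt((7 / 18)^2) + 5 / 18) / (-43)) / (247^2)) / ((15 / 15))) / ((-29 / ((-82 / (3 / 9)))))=8194.34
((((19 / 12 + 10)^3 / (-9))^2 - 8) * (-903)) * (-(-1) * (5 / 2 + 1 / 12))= -67282243857781099 / 967458816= -69545331.28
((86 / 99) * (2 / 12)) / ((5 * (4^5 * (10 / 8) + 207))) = 43 / 2208195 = 0.00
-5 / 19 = -0.26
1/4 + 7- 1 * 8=-3/4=-0.75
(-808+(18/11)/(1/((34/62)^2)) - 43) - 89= -9931538/10571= -939.51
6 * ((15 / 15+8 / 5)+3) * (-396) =-66528 / 5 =-13305.60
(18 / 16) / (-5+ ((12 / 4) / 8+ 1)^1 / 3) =-27 / 109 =-0.25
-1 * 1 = -1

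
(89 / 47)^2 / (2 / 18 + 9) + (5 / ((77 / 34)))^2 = 5657560681 / 1073967202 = 5.27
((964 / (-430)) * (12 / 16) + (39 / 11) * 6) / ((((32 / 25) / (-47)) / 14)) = -152437215 / 15136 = -10071.17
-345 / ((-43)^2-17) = -0.19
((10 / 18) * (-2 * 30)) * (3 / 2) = -50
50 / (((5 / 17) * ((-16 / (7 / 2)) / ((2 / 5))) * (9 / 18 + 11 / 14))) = -833 / 72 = -11.57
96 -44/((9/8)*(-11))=896/9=99.56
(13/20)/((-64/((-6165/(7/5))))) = 80145/1792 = 44.72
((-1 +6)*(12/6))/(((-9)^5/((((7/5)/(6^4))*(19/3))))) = -133/114791256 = -0.00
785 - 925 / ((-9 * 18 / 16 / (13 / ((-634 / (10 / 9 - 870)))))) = 557550005 / 231093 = 2412.67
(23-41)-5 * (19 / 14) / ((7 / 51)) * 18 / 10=-10485 / 98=-106.99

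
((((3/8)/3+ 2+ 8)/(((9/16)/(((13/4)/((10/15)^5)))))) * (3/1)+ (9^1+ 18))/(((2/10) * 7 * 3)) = 145035/448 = 323.74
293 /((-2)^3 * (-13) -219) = -293 /115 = -2.55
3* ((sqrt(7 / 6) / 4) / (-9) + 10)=30 - sqrt(42) / 72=29.91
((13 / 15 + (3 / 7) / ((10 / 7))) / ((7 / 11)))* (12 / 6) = 11 / 3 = 3.67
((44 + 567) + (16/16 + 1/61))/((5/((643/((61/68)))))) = 87737.06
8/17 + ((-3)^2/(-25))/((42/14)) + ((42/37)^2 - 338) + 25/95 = -3715451086/11054675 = -336.10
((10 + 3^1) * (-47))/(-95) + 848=81171/95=854.43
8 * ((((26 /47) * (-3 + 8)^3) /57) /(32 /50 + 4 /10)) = 25000 /2679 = 9.33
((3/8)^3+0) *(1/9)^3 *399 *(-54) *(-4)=6.23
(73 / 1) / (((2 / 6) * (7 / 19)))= 594.43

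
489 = 489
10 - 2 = 8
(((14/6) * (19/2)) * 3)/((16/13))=1729/32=54.03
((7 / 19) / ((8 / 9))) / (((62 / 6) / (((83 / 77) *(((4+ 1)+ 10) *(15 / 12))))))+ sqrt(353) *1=168075 / 207328+ sqrt(353)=19.60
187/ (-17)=-11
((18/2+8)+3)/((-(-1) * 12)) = 5/3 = 1.67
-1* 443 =-443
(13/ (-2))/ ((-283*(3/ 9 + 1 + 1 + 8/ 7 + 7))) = 273/ 124520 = 0.00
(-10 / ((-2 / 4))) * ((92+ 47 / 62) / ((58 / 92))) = 2645460 / 899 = 2942.67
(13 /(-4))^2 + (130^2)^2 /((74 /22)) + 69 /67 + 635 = 3367938766439 /39664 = 84911727.67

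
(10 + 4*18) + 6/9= 82.67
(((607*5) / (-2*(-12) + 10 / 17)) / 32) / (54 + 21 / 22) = 51595 / 735072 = 0.07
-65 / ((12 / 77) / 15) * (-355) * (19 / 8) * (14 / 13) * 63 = 5725999125 / 16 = 357874945.31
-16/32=-1/2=-0.50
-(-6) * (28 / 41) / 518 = 12 / 1517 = 0.01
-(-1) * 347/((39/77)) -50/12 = 53113/78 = 680.94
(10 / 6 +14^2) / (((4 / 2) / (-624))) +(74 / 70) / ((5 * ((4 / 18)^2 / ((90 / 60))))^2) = -3451447187 / 56000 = -61632.99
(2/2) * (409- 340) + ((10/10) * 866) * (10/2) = 4399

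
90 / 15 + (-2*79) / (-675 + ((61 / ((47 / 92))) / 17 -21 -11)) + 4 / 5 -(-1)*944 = 2659453084 / 2796405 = 951.03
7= 7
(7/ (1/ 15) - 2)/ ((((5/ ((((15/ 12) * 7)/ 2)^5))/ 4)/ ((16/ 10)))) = 216390125/ 1024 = 211318.48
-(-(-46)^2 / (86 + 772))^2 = -1119364 / 184041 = -6.08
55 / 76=0.72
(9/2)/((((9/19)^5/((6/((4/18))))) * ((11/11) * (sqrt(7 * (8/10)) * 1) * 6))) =2476099 * sqrt(35)/40824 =358.83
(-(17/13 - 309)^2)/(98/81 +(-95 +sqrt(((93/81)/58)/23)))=1009.75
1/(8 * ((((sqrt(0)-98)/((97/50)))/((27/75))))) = -873/980000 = -0.00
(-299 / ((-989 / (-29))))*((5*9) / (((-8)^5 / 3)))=50895 / 1409024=0.04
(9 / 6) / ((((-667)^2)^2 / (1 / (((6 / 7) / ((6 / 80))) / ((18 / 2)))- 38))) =-8931 / 31668195571360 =-0.00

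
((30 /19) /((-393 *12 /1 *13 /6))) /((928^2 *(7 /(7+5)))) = -15 /48764328704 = -0.00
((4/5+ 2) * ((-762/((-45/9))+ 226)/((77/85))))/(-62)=-2924/155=-18.86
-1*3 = -3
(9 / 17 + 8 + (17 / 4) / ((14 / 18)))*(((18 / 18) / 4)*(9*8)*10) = 299745 / 119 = 2518.87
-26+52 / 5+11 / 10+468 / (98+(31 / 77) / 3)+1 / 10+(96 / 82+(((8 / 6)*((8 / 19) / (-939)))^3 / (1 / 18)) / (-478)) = -160084077769424612818156 / 18921822267878574561765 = -8.46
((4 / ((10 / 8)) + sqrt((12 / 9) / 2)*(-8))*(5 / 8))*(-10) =-20 + 50*sqrt(6) / 3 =20.82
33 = 33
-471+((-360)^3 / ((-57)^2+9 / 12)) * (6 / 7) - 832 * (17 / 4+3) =-570490493 / 30331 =-18808.83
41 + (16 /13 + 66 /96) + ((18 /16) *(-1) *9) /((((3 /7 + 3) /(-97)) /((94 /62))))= 12308411 /25792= 477.22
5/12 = 0.42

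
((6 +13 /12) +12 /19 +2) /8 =2215 /1824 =1.21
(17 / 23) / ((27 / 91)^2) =140777 / 16767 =8.40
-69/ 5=-13.80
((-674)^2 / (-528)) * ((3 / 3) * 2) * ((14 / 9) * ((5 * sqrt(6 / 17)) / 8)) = -3974915 * sqrt(102) / 40392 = -993.88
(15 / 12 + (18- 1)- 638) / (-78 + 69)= 68.86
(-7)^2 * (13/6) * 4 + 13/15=6383/15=425.53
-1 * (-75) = 75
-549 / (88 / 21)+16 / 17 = -194585 / 1496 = -130.07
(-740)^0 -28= -27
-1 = -1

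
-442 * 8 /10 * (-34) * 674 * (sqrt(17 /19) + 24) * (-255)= -49590957312 - 2066289888 * sqrt(323) /19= -51545471874.44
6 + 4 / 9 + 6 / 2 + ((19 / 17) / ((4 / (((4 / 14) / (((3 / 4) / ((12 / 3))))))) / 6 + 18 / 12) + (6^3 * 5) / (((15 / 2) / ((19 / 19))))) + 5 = 754238 / 4743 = 159.02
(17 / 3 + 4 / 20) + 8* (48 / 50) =13.55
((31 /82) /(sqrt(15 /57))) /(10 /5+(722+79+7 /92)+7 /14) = 1426 * sqrt(95) /15155445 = 0.00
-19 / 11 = -1.73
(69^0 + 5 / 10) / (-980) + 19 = 37237 / 1960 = 19.00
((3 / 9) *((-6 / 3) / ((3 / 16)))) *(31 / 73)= -992 / 657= -1.51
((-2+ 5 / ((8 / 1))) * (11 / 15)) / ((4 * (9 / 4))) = -121 / 1080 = -0.11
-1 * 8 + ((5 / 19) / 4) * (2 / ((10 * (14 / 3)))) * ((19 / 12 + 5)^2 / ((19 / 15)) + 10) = -2547323 / 323456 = -7.88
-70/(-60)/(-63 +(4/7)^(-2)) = -8/411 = -0.02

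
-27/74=-0.36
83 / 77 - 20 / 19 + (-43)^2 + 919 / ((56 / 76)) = 9059597 / 2926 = 3096.24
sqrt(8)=2 * sqrt(2)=2.83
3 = 3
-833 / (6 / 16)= -6664 / 3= -2221.33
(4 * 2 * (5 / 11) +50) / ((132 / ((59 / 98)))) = 17405 / 71148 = 0.24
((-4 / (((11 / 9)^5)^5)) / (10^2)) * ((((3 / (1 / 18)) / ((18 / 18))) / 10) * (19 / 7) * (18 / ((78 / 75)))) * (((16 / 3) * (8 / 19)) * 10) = -14886332672778255280739883264 / 9859582408483418705806552841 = -1.51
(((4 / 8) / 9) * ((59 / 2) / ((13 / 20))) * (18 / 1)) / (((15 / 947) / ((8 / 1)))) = 893968 / 39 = 22922.26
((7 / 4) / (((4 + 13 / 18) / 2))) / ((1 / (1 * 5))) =63 / 17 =3.71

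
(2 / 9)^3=8 / 729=0.01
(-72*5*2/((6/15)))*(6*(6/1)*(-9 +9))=0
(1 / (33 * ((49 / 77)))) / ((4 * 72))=0.00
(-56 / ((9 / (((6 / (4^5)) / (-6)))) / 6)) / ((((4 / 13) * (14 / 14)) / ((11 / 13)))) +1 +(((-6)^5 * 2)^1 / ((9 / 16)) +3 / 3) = -27645.90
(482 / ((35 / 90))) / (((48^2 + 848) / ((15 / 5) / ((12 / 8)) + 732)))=796023 / 2758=288.62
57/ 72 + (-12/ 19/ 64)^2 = 219515/ 277248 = 0.79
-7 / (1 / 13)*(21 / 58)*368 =-351624 / 29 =-12124.97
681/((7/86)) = 58566/7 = 8366.57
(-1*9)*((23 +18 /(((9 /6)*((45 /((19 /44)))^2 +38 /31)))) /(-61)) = 12580627527 /3707156599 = 3.39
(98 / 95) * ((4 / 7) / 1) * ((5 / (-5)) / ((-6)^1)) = 28 / 285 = 0.10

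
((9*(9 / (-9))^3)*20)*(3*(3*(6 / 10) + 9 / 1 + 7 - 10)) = -4212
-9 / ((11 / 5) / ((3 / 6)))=-45 / 22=-2.05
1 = 1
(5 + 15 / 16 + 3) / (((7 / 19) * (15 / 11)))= 17.79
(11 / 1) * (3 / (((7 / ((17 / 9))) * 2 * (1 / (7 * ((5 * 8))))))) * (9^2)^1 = 100980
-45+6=-39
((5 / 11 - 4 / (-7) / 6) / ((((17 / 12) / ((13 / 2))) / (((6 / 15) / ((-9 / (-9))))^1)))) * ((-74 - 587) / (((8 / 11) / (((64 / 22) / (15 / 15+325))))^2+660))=-0.09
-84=-84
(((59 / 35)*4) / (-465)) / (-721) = 0.00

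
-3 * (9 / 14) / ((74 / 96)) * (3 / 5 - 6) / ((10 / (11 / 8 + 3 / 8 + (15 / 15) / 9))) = 16281 / 6475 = 2.51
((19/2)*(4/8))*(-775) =-14725/4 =-3681.25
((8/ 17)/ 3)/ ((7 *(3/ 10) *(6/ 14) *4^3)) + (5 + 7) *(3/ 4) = 16529/ 1836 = 9.00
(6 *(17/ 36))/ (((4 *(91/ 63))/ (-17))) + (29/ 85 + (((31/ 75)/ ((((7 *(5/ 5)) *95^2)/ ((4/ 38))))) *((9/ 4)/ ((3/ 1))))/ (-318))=-67446027700327/ 8435644035000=-8.00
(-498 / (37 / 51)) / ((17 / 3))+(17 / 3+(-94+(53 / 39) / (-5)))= -1513276 / 7215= -209.74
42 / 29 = 1.45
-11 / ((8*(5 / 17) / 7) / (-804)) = 263109 / 10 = 26310.90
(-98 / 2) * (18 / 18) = -49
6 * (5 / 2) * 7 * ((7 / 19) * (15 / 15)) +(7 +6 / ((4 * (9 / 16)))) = 2756 / 57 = 48.35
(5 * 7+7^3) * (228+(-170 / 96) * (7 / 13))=8925651 / 104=85823.57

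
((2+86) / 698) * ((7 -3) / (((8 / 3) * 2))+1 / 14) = 253 / 2443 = 0.10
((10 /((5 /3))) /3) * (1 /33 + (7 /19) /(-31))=716 /19437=0.04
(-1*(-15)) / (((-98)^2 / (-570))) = -4275 / 4802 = -0.89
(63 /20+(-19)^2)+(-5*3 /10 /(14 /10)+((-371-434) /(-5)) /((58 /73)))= 565.72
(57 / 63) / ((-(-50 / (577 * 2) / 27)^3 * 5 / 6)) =143681988082482 / 546875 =262732778.21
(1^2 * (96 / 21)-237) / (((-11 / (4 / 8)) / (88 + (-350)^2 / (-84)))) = -14477.48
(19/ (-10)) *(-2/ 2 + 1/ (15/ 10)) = 19/ 30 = 0.63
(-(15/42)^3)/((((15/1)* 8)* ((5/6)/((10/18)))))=-25/98784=-0.00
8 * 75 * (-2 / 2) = -600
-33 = -33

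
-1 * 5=-5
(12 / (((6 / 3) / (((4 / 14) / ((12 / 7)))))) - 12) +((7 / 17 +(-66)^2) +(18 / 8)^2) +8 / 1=1185505 / 272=4358.47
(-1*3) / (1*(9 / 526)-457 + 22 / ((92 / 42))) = 36294 / 5407073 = 0.01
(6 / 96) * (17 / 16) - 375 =-95983 / 256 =-374.93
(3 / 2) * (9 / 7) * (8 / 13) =108 / 91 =1.19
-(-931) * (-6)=-5586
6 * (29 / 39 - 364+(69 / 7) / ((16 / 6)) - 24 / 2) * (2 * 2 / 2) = -4458.72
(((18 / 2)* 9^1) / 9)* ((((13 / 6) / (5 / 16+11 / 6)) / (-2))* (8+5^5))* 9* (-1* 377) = 4974965892 / 103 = 48300639.73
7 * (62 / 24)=217 / 12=18.08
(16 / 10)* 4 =32 / 5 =6.40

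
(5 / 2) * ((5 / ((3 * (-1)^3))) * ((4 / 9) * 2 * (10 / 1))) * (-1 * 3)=1000 / 9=111.11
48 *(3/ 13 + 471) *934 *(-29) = -7964584128/ 13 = -612660317.54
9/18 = 0.50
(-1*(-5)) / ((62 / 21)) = 1.69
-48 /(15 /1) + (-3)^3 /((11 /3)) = -581 /55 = -10.56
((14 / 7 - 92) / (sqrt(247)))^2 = 8100 / 247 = 32.79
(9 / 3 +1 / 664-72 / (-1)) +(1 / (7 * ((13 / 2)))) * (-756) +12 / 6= 521253 / 8632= 60.39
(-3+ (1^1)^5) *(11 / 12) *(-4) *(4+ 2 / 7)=220 / 7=31.43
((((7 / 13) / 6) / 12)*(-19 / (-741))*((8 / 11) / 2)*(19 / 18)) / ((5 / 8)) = 266 / 2258685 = 0.00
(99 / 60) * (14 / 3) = 77 / 10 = 7.70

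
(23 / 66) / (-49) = -23 / 3234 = -0.01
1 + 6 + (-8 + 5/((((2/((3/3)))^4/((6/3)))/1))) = -3/8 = -0.38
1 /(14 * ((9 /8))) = 4 /63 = 0.06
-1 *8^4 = -4096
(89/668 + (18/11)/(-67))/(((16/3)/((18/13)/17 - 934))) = -8292320493/435207344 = -19.05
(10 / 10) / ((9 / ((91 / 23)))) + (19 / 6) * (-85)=-111253 / 414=-268.73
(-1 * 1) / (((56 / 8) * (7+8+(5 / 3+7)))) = -3 / 497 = -0.01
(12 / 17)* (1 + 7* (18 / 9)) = 180 / 17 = 10.59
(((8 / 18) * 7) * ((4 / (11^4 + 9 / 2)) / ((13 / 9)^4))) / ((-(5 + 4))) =-18144 / 836580251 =-0.00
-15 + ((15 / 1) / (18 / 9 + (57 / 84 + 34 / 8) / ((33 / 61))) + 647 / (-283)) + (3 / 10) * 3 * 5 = -11075047 / 968426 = -11.44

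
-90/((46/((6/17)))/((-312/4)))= 21060/391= 53.86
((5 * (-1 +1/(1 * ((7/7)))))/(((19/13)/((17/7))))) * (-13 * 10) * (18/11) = 0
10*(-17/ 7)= -170/ 7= -24.29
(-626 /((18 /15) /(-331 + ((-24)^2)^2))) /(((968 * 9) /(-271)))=140570796175 /26136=5378435.73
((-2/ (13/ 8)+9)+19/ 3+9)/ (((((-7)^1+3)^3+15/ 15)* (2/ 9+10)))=-901/ 25116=-0.04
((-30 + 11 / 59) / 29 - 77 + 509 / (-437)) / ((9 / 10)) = -592130210 / 6729363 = -87.99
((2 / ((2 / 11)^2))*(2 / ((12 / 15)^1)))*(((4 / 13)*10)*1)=6050 / 13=465.38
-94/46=-47/23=-2.04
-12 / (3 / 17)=-68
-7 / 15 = -0.47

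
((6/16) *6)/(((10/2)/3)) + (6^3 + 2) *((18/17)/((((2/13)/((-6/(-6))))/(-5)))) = -2550141/340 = -7500.41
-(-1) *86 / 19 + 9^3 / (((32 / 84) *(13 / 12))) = 874849 / 494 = 1770.95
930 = 930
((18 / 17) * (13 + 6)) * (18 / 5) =6156 / 85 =72.42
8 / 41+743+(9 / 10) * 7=307293 / 410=749.50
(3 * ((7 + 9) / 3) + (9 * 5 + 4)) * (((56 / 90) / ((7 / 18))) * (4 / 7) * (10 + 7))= 7072 / 7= 1010.29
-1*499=-499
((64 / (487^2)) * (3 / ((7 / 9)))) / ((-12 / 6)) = -864 / 1660183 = -0.00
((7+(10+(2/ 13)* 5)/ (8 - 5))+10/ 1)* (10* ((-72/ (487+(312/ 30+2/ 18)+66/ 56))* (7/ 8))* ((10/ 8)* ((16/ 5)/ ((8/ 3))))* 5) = -1593553500/ 8168537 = -195.08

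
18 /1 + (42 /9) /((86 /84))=970 /43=22.56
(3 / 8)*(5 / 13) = 15 / 104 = 0.14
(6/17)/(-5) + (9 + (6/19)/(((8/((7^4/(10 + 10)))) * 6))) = 502289/51680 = 9.72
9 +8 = 17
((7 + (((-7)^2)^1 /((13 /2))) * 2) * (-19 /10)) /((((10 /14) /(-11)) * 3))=215.32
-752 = -752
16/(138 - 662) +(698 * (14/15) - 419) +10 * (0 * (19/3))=456737/1965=232.44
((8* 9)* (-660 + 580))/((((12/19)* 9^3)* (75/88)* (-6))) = 2.45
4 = 4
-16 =-16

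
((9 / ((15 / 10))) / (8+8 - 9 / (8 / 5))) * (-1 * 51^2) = -124848 / 83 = -1504.19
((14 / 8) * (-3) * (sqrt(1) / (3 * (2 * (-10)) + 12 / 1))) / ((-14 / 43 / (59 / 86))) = -59 / 256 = -0.23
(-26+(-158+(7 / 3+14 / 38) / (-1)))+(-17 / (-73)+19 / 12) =-1025745 / 5548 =-184.89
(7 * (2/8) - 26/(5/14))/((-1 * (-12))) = -1421/240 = -5.92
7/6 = 1.17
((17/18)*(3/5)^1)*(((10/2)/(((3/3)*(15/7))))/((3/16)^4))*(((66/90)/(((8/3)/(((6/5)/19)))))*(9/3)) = 10723328/192375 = 55.74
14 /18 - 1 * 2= -11 /9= -1.22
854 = 854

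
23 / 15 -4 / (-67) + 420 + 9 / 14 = 5940859 / 14070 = 422.24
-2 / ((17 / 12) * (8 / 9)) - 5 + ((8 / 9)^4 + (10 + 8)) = 1342466 / 111537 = 12.04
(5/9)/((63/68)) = 340/567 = 0.60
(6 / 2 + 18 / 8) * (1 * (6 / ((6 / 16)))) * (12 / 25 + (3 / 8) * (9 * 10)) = 71883 / 25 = 2875.32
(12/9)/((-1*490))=-0.00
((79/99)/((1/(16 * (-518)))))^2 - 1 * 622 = 428694085282/9801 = 43739831.17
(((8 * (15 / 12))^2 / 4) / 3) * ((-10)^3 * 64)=-1600000 / 3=-533333.33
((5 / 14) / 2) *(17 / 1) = 85 / 28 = 3.04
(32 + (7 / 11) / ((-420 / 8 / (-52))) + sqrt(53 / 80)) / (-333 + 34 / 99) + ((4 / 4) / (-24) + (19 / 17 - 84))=-5577700961 / 67183320 - 99 *sqrt(265) / 658660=-83.02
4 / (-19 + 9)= -2 / 5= -0.40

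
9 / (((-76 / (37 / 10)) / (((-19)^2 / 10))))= -6327 / 400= -15.82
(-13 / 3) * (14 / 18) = -91 / 27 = -3.37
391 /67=5.84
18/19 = 0.95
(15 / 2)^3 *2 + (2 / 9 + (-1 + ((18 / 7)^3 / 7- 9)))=72295175 / 86436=836.40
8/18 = 4/9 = 0.44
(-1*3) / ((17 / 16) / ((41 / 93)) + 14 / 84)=-5904 / 5071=-1.16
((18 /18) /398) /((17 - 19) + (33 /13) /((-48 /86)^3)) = -29952 /197882615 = -0.00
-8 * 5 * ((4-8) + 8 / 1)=-160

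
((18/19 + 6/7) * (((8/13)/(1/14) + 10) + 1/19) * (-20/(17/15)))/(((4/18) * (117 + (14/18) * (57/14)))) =-8963784000/402654707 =-22.26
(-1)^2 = 1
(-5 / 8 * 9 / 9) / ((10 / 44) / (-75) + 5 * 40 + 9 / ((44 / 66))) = -825 / 281816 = -0.00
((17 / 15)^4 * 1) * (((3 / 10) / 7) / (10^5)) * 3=83521 / 39375000000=0.00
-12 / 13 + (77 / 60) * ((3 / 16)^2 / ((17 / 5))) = -205893 / 226304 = -0.91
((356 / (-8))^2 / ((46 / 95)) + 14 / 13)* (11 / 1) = 107635121 / 2392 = 44997.96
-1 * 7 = -7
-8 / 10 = -4 / 5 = -0.80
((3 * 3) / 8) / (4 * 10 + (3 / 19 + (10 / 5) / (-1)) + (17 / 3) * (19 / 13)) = 6669 / 275296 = 0.02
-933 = -933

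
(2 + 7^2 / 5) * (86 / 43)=118 / 5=23.60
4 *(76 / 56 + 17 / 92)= 993 / 161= 6.17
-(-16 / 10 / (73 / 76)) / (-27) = -608 / 9855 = -0.06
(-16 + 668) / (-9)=-652 / 9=-72.44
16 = 16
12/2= 6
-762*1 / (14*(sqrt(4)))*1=-381 / 14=-27.21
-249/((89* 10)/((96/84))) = -996/3115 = -0.32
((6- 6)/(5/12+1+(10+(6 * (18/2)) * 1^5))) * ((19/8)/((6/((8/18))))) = 0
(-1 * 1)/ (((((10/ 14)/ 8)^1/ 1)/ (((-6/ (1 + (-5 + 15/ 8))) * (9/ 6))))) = -4032/ 85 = -47.44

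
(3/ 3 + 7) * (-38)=-304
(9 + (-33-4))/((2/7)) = -98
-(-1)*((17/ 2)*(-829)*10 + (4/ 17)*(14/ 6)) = -3593687/ 51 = -70464.45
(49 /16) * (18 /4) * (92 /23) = 55.12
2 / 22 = 1 / 11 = 0.09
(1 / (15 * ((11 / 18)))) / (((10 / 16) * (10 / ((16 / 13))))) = 384 / 17875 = 0.02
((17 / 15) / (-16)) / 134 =-17 / 32160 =-0.00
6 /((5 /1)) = 6 /5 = 1.20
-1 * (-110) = 110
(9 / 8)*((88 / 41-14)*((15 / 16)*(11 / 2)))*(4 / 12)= -120285 / 5248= -22.92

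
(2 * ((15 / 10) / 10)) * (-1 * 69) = -207 / 10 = -20.70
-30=-30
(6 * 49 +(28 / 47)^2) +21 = 696619 / 2209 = 315.35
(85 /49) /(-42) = -85 /2058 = -0.04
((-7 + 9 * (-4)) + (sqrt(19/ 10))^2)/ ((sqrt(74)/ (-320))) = 6576 * sqrt(74)/ 37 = 1528.89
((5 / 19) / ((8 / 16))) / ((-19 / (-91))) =910 / 361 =2.52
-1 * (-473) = 473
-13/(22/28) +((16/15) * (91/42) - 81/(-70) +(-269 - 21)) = -420065/1386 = -303.08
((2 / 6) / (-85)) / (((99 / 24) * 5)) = -8 / 42075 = -0.00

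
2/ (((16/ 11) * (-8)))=-11/ 64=-0.17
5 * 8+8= 48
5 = 5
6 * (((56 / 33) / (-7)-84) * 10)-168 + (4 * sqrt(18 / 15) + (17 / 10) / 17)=-574469 / 110 + 4 * sqrt(30) / 5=-5218.06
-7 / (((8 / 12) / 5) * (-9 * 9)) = 0.65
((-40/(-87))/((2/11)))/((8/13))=715/174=4.11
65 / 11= 5.91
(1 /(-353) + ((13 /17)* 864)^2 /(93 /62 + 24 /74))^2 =14897510177035552566361 /260186707225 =57256999544.38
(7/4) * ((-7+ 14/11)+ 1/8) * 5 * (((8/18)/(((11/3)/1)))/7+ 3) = -1718105/11616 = -147.91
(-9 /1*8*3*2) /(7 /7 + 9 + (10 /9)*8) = -22.87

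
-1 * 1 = -1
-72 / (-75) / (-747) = -0.00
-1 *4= -4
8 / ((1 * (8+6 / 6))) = 8 / 9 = 0.89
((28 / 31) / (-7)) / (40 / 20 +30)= -0.00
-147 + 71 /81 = -11836 /81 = -146.12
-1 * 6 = -6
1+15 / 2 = 8.50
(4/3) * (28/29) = 112/87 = 1.29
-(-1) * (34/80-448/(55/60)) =-488.30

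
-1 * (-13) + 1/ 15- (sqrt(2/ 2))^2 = 181/ 15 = 12.07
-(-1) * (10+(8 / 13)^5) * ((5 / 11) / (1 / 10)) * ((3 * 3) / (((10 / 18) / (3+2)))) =1379097900 / 371293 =3714.31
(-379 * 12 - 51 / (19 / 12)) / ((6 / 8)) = -116032 / 19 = -6106.95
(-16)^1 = -16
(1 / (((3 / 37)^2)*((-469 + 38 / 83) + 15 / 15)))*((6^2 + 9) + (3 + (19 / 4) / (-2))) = -41473855 / 2794032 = -14.84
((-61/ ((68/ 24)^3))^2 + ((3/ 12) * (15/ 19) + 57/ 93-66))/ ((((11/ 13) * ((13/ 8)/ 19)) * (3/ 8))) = -52771180392752/ 24692733087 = -2137.11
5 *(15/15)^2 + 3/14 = 73/14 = 5.21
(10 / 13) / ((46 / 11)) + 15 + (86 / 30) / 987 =67227557 / 4426695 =15.19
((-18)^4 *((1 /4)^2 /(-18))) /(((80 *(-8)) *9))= 81 /1280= 0.06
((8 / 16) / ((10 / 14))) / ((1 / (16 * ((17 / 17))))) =56 / 5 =11.20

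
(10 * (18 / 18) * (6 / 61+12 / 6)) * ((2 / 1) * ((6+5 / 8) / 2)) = 8480 / 61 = 139.02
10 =10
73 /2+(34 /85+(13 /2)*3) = 282 /5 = 56.40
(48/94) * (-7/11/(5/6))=-0.39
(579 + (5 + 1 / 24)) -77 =12169 / 24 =507.04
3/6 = 1/2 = 0.50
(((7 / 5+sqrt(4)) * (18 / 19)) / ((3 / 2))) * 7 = 1428 / 95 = 15.03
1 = 1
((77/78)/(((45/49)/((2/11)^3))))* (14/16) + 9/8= 1920799/1698840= 1.13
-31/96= -0.32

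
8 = 8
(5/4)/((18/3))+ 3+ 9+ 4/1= 389/24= 16.21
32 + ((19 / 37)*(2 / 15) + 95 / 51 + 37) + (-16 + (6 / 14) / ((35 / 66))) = 5153830 / 92463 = 55.74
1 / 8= 0.12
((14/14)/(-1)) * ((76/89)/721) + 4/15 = 255536/962535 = 0.27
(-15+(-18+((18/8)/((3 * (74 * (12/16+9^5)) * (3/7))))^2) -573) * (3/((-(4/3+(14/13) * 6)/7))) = 16847426298006304637/10319309136139456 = 1632.61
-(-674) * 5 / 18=1685 / 9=187.22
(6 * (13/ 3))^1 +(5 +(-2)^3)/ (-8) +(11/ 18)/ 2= 1921/ 72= 26.68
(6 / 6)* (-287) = -287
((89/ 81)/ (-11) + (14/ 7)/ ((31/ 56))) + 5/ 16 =1690633/ 441936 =3.83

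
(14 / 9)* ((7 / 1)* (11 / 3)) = 1078 / 27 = 39.93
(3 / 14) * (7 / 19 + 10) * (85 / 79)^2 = 4269975 / 1660106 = 2.57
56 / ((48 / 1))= 7 / 6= 1.17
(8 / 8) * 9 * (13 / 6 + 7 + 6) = 273 / 2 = 136.50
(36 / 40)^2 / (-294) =-27 / 9800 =-0.00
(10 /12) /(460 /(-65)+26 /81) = -1755 /14228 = -0.12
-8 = -8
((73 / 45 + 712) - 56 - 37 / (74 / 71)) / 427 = 55991 / 38430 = 1.46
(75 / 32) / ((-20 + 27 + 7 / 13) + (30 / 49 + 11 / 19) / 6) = 544635 / 1797904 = 0.30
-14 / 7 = -2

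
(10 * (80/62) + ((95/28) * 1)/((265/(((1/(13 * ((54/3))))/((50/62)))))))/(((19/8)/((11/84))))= 38198360849/53690118300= 0.71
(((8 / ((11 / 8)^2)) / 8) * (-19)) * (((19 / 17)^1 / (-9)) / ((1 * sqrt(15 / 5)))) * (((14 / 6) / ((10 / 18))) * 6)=323456 * sqrt(3) / 30855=18.16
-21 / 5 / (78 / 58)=-203 / 65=-3.12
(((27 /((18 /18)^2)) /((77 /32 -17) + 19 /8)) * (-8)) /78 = 1152 /5083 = 0.23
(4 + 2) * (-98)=-588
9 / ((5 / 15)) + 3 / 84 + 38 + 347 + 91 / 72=208303 / 504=413.30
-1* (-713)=713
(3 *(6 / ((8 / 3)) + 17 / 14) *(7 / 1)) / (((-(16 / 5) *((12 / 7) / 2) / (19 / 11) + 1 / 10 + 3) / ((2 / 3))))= 64505 / 2011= 32.08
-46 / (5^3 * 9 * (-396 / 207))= 529 / 24750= 0.02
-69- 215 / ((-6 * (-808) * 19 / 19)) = -334727 / 4848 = -69.04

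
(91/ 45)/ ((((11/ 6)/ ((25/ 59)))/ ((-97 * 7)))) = -617890/ 1947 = -317.35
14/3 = 4.67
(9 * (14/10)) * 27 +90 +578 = 5041/5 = 1008.20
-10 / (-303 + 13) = 1 / 29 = 0.03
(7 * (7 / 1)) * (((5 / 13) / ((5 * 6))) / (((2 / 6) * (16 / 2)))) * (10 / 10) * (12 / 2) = 147 / 104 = 1.41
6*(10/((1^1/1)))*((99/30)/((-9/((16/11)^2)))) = -512/11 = -46.55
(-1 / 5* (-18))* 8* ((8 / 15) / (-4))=-96 / 25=-3.84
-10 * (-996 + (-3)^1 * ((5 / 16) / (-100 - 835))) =9959.99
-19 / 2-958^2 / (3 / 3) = -1835547 / 2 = -917773.50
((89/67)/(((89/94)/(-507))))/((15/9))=-142974/335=-426.79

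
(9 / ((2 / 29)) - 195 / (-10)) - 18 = 132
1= 1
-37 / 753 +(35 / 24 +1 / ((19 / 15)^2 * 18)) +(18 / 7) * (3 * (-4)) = -447748621 / 15222648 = -29.41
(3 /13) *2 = 6 /13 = 0.46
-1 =-1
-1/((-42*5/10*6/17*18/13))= 221/2268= 0.10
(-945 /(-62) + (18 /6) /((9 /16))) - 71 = -9379 /186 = -50.42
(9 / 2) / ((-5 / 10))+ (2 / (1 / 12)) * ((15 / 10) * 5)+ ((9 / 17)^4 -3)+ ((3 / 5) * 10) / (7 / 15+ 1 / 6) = 281757471 / 1586899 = 177.55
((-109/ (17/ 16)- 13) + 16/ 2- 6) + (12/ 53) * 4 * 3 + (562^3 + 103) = 159931392436/ 901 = 177504320.13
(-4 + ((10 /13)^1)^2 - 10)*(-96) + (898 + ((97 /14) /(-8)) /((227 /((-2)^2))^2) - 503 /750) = 99874497795829 /45719105250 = 2184.52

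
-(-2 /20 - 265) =2651 /10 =265.10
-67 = -67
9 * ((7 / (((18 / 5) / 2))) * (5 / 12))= 175 / 12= 14.58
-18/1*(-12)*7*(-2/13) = -3024/13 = -232.62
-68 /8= -17 /2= -8.50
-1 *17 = -17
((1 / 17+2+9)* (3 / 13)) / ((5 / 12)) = 6768 / 1105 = 6.12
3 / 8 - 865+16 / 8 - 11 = -6989 / 8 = -873.62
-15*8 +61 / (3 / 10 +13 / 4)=-7300 / 71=-102.82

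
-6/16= -3/8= -0.38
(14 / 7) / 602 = 1 / 301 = 0.00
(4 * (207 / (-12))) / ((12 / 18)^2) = -621 / 4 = -155.25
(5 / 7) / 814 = 5 / 5698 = 0.00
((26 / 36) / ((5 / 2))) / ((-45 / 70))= -182 / 405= -0.45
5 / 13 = 0.38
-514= -514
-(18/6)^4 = -81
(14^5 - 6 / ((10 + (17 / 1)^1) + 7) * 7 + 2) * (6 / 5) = 645389.72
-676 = -676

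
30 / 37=0.81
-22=-22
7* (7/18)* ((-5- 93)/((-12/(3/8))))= 2401/288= 8.34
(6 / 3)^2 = 4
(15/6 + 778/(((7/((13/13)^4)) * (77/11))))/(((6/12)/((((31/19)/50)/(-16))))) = -55831/744800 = -0.07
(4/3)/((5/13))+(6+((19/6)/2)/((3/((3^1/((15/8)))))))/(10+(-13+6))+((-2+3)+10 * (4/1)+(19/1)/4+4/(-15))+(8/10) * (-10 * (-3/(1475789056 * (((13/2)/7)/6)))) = 118473249137/2312508744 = 51.23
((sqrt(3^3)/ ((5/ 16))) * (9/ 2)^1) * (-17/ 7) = -3672 * sqrt(3)/ 35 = -181.72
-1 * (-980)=980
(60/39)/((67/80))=1600/871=1.84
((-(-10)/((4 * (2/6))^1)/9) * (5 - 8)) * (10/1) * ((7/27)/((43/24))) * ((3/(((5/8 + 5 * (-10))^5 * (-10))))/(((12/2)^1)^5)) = -28672/60285304337158125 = -0.00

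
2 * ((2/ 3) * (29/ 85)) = 0.45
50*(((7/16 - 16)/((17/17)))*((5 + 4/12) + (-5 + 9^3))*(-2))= 1135025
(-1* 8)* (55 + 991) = -8368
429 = 429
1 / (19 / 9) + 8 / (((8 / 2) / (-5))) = -9.53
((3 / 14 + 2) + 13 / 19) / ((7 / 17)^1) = 13107 / 1862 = 7.04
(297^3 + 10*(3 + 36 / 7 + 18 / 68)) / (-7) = -3117580692 / 833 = -3742593.87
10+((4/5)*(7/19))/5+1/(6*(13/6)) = 62589/6175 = 10.14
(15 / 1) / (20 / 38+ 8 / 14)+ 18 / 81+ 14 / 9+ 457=620789 / 1314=472.44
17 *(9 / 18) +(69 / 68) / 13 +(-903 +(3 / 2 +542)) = -310215 / 884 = -350.92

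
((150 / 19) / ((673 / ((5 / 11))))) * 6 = 4500 / 140657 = 0.03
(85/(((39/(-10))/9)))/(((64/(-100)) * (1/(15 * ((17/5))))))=15631.01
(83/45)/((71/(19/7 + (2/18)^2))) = 128318/1811565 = 0.07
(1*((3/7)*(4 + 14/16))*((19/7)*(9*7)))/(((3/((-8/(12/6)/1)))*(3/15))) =-33345/14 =-2381.79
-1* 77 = -77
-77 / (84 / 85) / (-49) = 935 / 588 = 1.59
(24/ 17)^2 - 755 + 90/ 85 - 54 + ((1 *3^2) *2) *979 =4859839/ 289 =16816.05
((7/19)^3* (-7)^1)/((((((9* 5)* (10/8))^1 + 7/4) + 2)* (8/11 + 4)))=-26411/21400080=-0.00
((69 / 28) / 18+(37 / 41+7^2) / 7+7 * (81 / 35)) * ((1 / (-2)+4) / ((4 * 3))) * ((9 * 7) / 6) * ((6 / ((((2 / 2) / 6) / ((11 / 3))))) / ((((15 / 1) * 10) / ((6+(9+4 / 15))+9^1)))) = 5662798141 / 3690000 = 1534.63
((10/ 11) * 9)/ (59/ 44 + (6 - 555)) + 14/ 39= 323318/ 939783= 0.34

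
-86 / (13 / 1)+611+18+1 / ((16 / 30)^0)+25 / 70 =113521 / 182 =623.74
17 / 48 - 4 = -175 / 48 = -3.65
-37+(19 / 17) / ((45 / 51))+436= 6004 / 15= 400.27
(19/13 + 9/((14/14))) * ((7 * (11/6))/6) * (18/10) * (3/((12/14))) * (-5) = -9163/13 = -704.85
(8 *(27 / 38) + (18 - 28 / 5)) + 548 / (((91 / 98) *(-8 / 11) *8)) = -823483 / 9880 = -83.35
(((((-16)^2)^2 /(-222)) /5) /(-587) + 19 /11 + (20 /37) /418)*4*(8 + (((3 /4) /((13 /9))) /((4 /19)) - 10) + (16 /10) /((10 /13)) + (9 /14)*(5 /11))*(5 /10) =141552431327479 /13631430813000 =10.38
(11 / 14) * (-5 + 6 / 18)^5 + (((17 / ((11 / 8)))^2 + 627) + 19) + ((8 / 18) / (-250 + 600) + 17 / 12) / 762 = -4914885445963 / 5227853400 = -940.13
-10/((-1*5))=2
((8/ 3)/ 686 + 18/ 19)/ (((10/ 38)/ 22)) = 409156/ 5145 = 79.52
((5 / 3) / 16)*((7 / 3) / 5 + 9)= 0.99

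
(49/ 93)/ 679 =0.00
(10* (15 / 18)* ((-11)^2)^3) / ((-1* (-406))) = 44289025 / 1218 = 36362.09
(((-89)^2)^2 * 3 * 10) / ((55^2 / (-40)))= -3011627568 / 121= -24889484.03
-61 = -61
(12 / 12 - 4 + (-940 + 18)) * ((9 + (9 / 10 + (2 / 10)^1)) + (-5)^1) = -9435 / 2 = -4717.50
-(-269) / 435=0.62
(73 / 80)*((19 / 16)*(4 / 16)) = 1387 / 5120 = 0.27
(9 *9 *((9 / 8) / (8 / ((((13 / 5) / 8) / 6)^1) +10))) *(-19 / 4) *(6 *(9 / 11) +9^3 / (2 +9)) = -195.38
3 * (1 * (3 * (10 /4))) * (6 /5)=27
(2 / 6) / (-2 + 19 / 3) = 1 / 13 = 0.08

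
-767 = -767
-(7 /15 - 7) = 98 /15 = 6.53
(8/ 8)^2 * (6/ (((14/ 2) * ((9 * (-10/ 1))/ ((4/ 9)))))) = -4/ 945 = -0.00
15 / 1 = 15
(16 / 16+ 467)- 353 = 115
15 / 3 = 5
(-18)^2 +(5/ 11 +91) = 415.45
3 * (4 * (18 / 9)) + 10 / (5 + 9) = 173 / 7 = 24.71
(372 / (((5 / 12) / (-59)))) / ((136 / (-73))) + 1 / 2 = 4806697 / 170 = 28274.69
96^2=9216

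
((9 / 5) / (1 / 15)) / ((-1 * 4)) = -27 / 4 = -6.75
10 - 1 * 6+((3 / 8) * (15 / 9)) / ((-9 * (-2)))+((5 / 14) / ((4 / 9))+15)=19997 / 1008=19.84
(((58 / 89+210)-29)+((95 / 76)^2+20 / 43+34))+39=15716987 / 61232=256.68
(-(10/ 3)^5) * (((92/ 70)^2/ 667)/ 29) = -368000/ 10013787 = -0.04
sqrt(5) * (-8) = -8 * sqrt(5) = -17.89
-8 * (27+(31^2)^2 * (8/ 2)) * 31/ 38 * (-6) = 2748418584/ 19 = 144653609.68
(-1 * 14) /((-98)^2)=-0.00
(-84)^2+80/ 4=7076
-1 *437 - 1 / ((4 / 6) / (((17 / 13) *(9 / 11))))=-125441 / 286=-438.60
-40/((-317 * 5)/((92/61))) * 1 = 736/19337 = 0.04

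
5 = 5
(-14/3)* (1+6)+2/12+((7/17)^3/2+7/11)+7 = -1341819/54043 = -24.83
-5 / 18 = -0.28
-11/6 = -1.83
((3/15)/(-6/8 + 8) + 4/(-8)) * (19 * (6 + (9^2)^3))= -1383356541/290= -4770194.97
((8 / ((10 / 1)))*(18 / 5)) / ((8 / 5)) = 9 / 5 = 1.80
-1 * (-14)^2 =-196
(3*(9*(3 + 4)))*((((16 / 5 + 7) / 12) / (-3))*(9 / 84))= -459 / 80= -5.74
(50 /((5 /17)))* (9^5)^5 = 122042657907614940090942330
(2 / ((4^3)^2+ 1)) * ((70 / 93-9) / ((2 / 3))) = -767 / 127007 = -0.01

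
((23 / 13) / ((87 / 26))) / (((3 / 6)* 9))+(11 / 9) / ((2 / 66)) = 40.45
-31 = -31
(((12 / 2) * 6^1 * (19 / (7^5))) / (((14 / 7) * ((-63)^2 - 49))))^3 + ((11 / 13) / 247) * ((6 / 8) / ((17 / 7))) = 2064385513652090636389857 / 1951317957293710341766976000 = 0.00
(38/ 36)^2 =361/ 324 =1.11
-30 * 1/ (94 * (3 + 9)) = -5/ 188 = -0.03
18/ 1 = 18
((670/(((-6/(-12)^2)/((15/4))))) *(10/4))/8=-75375/4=-18843.75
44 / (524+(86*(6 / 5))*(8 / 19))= 0.08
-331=-331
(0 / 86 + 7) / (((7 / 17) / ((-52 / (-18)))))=442 / 9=49.11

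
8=8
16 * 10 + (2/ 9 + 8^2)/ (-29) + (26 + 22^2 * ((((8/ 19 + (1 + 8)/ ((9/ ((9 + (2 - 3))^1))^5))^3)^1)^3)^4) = 10093273961345728487204068125774530117608471759938369411079165695438220933825156951778869124522112759387952831499421042410725005483705259212897375361941448459387681076566329971203278390616083501166670619836436840032/ 80993280827403273055997790135587536692583558087553439971943867893452599473455455438593857533813913565446657755131712891971749645446313638360817197206443455219121034727412046192822506989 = 124618657970585251004724400000.00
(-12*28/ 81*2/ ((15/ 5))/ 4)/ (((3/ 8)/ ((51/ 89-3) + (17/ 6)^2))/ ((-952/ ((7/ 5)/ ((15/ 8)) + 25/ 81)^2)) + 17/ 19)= -68163723600000/ 88207923643621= -0.77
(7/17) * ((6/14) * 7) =21/17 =1.24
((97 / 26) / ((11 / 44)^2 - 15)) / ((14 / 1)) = -388 / 21749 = -0.02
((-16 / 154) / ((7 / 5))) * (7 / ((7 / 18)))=-720 / 539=-1.34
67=67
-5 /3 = -1.67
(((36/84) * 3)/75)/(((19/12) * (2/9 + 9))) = 324/275975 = 0.00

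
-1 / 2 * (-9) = 4.50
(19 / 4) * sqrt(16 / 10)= 19 * sqrt(10) / 10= 6.01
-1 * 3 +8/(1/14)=109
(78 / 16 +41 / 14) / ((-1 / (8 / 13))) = -437 / 91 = -4.80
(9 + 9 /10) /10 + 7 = 799 /100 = 7.99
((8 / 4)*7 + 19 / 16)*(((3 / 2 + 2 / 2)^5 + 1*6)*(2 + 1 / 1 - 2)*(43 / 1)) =34659333 / 512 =67694.01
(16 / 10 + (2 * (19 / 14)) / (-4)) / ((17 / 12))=387 / 595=0.65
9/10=0.90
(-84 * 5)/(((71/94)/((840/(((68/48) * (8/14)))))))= -696427200/1207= -576990.22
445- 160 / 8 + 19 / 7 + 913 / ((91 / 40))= 75442 / 91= 829.03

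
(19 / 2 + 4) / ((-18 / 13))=-39 / 4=-9.75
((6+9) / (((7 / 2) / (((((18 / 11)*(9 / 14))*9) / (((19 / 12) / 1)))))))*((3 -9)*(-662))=1042411680 / 10241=101788.08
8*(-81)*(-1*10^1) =6480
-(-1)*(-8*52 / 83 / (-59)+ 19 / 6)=95539 / 29382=3.25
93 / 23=4.04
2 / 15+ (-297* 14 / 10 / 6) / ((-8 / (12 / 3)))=2087 / 60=34.78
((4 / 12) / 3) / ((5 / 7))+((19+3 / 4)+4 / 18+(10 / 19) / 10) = 69017 / 3420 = 20.18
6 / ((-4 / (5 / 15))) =-1 / 2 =-0.50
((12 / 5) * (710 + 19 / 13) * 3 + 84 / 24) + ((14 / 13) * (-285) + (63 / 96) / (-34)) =26215799 / 5440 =4819.08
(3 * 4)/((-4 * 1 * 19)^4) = 3/8340544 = 0.00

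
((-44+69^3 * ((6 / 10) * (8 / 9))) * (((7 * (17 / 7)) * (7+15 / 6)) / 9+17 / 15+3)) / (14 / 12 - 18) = -1740222548 / 7575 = -229732.35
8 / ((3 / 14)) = 112 / 3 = 37.33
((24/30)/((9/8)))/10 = 16/225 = 0.07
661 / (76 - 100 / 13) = 8593 / 888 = 9.68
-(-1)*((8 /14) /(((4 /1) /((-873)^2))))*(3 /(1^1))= 2286387 /7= 326626.71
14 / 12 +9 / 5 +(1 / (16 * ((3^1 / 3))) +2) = 1207 / 240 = 5.03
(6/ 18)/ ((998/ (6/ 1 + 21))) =9/ 998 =0.01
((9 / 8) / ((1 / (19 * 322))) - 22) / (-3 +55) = 2111 / 16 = 131.94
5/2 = 2.50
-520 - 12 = -532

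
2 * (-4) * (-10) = 80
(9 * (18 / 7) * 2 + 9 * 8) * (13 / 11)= 10764 / 77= 139.79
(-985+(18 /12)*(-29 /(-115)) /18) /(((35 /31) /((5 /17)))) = -42137401 /164220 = -256.59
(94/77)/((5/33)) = 8.06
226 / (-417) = -226 / 417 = -0.54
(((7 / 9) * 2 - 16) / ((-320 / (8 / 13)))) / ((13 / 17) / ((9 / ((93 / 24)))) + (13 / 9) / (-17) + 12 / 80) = 170 / 2413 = 0.07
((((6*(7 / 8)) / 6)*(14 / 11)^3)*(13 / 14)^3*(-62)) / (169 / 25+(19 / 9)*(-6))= 35756175 / 2358532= 15.16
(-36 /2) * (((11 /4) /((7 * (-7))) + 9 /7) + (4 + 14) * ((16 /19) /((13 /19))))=-536229 /1274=-420.90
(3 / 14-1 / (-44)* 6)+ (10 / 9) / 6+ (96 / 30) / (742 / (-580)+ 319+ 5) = 106187458 / 194571531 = 0.55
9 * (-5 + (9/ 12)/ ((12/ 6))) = -41.62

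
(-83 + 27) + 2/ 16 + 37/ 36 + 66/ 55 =-19313/ 360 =-53.65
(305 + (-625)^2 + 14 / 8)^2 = 152827633158.06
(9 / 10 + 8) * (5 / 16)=89 / 32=2.78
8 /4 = 2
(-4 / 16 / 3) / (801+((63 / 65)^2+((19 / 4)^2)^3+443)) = -4326400 / 660939811947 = -0.00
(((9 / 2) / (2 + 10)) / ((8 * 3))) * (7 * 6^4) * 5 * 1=2835 / 4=708.75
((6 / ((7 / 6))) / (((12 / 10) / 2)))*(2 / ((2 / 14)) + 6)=171.43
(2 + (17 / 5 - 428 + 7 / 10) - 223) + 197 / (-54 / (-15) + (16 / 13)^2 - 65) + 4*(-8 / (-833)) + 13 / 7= -38918258333 / 60217570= -646.29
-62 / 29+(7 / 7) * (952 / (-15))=-28538 / 435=-65.60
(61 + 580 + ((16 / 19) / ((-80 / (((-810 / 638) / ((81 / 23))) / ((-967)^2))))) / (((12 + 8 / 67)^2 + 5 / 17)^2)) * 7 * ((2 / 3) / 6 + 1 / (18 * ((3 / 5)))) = 914.02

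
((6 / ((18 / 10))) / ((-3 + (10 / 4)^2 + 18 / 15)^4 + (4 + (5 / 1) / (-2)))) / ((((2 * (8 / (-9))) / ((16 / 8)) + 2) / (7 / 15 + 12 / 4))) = 1664000 / 62982241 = 0.03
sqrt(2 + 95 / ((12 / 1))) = sqrt(357) / 6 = 3.15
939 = 939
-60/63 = -0.95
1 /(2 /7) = 7 /2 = 3.50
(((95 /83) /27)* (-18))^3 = -0.44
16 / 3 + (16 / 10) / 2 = 92 / 15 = 6.13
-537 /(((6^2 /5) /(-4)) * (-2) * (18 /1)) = -895 /108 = -8.29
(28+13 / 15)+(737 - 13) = 11293 / 15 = 752.87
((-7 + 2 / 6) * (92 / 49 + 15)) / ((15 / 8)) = -26464 / 441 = -60.01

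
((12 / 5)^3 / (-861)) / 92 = -144 / 825125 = -0.00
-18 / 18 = -1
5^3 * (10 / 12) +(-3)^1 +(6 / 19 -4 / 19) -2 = 11317 / 114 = 99.27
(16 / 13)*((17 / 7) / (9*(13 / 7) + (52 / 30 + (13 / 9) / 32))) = 391680 / 2423291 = 0.16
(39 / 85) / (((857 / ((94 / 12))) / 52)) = 15886 / 72845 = 0.22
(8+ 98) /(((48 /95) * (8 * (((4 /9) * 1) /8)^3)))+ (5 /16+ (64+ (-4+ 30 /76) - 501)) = 46359341 /304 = 152497.83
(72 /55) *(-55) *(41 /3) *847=-833448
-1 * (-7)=7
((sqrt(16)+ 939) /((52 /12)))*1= 2829 /13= 217.62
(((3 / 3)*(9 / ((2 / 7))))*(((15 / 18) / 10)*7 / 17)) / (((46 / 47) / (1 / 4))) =6909 / 25024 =0.28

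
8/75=0.11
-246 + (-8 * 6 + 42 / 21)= -292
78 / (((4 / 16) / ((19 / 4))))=1482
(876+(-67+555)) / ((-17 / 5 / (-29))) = 197780 / 17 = 11634.12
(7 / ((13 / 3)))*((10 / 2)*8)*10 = 8400 / 13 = 646.15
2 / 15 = 0.13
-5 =-5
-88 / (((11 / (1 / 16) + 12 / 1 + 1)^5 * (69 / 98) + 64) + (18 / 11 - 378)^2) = -21296 / 41091099712937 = -0.00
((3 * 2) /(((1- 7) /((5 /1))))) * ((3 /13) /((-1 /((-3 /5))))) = -9 /13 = -0.69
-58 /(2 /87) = -2523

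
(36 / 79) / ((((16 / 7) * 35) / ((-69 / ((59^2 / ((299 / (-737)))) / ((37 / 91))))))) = 528471 / 28374396820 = 0.00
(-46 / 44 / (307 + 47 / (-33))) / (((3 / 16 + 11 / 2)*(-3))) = 46 / 229411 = 0.00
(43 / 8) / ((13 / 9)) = 387 / 104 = 3.72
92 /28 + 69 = 506 /7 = 72.29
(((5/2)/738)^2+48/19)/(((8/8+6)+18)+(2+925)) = 104572123/39406082688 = 0.00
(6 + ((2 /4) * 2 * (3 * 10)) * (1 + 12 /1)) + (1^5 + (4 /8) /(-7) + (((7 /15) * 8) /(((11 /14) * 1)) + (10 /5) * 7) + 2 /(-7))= 959561 /2310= 415.39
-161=-161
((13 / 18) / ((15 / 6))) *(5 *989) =12857 / 9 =1428.56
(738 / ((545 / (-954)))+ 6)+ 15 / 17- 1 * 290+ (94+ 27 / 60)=-54867559 / 37060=-1480.51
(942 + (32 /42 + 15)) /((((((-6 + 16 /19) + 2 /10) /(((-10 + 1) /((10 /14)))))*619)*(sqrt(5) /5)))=382147*sqrt(5) /97183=8.79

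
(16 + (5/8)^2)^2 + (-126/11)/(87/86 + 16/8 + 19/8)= 22251936559/83488768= 266.53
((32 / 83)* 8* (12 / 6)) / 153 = 512 / 12699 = 0.04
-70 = -70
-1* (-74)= 74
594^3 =209584584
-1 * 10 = -10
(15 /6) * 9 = 45 /2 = 22.50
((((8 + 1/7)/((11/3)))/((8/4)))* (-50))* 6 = -25650/77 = -333.12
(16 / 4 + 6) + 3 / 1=13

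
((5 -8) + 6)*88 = 264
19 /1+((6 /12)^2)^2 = 305 /16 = 19.06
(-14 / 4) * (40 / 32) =-35 / 8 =-4.38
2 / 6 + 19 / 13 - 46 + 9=-1373 / 39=-35.21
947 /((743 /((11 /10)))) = 10417 /7430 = 1.40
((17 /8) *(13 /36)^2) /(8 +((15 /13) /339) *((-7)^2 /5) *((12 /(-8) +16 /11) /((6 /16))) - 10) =-46424807 /335750400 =-0.14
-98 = -98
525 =525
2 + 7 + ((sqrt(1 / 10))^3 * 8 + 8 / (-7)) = 2 * sqrt(10) / 25 + 55 / 7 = 8.11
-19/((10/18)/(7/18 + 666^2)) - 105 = -30339467/2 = -15169733.50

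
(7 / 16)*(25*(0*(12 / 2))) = 0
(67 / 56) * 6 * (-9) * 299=-540891 / 28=-19317.54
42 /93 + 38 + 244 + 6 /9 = 283.12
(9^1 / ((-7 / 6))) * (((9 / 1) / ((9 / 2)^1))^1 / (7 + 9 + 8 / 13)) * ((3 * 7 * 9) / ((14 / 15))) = -5265 / 28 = -188.04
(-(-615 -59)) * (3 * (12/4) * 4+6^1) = 28308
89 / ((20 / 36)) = 801 / 5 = 160.20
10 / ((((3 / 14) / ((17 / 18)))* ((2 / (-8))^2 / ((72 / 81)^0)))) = 19040 / 27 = 705.19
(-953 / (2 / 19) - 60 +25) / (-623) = 18177 / 1246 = 14.59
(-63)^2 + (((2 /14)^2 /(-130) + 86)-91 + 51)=25575549 /6370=4015.00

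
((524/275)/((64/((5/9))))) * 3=131/2640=0.05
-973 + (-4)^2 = -957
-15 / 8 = -1.88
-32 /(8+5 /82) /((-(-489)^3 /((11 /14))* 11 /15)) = -0.00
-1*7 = -7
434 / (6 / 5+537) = 2170 / 2691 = 0.81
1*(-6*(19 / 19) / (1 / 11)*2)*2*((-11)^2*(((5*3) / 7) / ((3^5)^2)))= -53240 / 45927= -1.16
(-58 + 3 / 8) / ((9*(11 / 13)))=-5993 / 792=-7.57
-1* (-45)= 45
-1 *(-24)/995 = 24/995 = 0.02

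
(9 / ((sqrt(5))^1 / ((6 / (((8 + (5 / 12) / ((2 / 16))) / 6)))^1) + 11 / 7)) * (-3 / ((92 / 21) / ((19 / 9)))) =-67191201 / 6486713 + 26921727 * sqrt(5) / 12973426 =-5.72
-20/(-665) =4/133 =0.03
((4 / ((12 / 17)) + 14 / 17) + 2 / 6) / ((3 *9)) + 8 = 3788 / 459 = 8.25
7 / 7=1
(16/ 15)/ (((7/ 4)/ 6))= 128/ 35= 3.66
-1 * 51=-51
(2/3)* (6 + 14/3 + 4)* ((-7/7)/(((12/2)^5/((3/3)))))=-11/8748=-0.00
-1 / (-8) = 1 / 8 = 0.12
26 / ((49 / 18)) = 468 / 49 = 9.55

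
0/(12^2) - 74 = -74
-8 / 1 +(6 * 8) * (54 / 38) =60.21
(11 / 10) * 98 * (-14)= -7546 / 5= -1509.20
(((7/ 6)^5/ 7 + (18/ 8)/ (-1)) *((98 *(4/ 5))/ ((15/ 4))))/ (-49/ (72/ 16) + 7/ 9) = 21133/ 5265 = 4.01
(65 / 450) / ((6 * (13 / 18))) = 1 / 30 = 0.03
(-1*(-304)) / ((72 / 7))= 266 / 9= 29.56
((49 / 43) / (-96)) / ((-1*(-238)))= -7 / 140352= -0.00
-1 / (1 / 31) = -31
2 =2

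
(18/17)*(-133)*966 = -2312604/17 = -136035.53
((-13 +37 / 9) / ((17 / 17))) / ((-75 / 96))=512 / 45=11.38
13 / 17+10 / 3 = 209 / 51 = 4.10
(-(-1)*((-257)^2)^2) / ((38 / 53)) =231210931253 / 38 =6084498190.87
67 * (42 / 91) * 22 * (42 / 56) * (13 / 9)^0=6633 / 13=510.23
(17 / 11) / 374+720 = 720.00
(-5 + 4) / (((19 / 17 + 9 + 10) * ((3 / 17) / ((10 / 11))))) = -1445 / 5643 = -0.26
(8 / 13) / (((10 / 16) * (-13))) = -64 / 845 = -0.08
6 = 6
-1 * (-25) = 25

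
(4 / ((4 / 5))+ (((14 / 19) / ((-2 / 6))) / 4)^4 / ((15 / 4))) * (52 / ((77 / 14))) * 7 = 2383640714 / 7167655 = 332.56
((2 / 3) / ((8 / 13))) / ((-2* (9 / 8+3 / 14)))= -91 / 225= -0.40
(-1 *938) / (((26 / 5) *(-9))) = 2345 / 117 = 20.04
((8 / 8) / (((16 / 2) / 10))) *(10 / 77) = 25 / 154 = 0.16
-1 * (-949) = 949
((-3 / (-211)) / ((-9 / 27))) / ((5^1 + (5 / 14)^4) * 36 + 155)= -0.00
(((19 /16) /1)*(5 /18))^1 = 0.33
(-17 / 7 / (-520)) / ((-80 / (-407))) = 6919 / 291200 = 0.02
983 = 983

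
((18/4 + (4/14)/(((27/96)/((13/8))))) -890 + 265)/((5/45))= -77975/14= -5569.64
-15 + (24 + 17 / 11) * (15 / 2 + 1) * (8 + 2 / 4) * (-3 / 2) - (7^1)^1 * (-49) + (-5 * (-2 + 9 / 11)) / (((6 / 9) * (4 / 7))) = -106699 / 44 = -2424.98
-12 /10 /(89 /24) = -144 /445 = -0.32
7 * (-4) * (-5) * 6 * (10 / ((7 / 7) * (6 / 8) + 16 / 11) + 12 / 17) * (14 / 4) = 15411.38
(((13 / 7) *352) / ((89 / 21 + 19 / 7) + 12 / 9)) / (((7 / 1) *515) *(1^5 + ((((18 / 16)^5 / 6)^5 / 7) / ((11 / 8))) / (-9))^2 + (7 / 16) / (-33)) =10212608066259016866677798689813206670600742627180544 / 466614049345651983215875242078900616110034113424035377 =0.02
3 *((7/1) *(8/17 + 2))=882/17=51.88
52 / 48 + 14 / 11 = 311 / 132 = 2.36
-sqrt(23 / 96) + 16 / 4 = 4 - sqrt(138) / 24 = 3.51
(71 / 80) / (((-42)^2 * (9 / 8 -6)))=-71 / 687960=-0.00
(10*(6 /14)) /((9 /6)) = 20 /7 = 2.86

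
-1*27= -27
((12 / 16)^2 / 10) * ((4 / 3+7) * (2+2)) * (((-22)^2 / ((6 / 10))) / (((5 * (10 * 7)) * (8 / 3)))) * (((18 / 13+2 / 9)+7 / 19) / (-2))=-531311 / 331968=-1.60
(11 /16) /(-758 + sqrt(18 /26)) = -54197 /59754584 -33 * sqrt(13) /119509168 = -0.00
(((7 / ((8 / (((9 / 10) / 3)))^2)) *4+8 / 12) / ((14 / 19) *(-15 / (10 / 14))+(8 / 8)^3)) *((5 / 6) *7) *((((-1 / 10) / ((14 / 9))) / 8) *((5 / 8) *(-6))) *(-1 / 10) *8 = 193173 / 28160000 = 0.01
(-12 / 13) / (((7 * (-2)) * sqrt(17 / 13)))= 6 * sqrt(221) / 1547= 0.06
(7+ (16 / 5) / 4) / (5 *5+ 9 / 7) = 273 / 920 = 0.30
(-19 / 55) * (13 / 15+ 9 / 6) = -1349 / 1650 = -0.82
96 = 96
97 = 97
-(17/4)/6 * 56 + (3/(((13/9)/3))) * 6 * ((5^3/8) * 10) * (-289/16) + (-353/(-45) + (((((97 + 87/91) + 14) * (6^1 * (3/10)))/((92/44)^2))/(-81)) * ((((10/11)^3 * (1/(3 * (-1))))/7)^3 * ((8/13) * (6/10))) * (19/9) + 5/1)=-5721231593111543612354761/54211114316022824160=-105536.14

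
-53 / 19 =-2.79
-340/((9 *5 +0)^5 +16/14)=-2380/1291696883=-0.00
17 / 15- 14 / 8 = -0.62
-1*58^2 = -3364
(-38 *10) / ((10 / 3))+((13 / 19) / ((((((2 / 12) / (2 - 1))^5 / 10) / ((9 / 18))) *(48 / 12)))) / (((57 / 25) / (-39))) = -41108154 / 361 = -113873.00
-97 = -97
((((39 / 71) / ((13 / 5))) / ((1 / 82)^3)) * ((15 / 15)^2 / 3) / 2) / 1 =19414.37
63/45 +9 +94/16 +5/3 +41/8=346/15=23.07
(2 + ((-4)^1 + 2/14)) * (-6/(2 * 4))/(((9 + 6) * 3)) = 13/420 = 0.03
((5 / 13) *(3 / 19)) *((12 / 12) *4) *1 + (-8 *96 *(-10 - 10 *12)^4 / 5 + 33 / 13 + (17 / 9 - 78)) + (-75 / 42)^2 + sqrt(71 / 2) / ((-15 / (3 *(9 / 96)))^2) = -43869696070.14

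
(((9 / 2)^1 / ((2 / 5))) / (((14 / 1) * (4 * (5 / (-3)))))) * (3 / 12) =-27 / 896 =-0.03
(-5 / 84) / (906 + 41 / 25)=-0.00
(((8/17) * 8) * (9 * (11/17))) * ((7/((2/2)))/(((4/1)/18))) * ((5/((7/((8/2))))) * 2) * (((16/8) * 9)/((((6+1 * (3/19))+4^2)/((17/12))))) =32503680/7157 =4541.52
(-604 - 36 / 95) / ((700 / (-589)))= 444974 / 875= 508.54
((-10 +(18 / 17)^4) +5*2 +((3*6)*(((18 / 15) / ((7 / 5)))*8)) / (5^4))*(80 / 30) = 1417152384 / 365404375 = 3.88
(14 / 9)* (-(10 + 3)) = -20.22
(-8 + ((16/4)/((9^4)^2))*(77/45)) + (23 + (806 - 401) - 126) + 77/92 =52543903848961/178213424940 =294.84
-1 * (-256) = 256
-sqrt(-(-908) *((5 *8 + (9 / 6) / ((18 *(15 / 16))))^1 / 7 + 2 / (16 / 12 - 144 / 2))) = -sqrt(160247265430) / 5565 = -71.93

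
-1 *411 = -411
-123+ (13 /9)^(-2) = -20706 /169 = -122.52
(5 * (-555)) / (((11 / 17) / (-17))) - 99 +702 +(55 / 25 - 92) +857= 4085236 / 55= 74277.02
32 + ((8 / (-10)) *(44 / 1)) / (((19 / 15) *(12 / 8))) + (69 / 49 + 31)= 42716 / 931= 45.88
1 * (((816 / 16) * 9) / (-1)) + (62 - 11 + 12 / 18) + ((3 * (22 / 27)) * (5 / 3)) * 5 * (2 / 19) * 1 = -405.19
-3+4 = 1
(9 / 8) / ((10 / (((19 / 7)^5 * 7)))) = 22284891 / 192080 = 116.02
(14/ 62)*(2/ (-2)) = -7/ 31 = -0.23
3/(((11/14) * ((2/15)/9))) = 257.73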